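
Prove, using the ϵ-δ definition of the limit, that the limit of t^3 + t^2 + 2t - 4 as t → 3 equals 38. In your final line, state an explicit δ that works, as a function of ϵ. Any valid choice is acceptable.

δ = min(1, ϵ/46)

Suppose ϵ > 0. We want δ > 0 such that 0 < |t − 3| < δ implies |(t^3 + t^2 + 2t - 4) − 38| < ϵ.
(t^3 + t^2 + 2t - 4) − 38 = t^3 + t^2 + 2t - 42 = (t − 3)(t^2 + 4t + 14).
So |(t^3 + t^2 + 2t - 4) − 38| = |t − 3|·|t^2 + 4t + 14|.
Require δ ≤ 1. Then |t − 3| < 1 gives |t| < 4, and by the triangle inequality |t^2 + 4t + 14| ≤ 4^2 + 4·4 + 14 = 46.
Hence |(t^3 + t^2 + 2t - 4) − 38| ≤ 46|t − 3| < ϵ provided |t − 3| < ϵ/46.
Choosing δ = min(1, ϵ/46) ensures both conditions, hence |(t^3 + t^2 + 2t - 4) − 38| < ϵ.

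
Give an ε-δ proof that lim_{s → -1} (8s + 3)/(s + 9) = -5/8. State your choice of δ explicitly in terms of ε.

Let ε > 0 be given. We want δ > 0 with 0 < |s + 1| < δ ⇒ |(8s + 3)/(s + 9) + 5/8| < ε.
Combining over a common denominator, (8s + 3)/(s + 9) + 5/8 = [(8s + 3)·8 − (-5)·(s + 9)] / [8·(s + 9)] = 69(s + 1) / (8(s + 9)).
So |(8s + 3)/(s + 9) + 5/8| = 69|s + 1| / (8·|s + 9|).
Restrict δ ≤ 4. Then |s + 1| < 4 gives |s + 9| = |(s + 1) + 8| ≥ 8 − 4 = 4.
Hence |(8s + 3)/(s + 9) + 5/8| < 69|s + 1|/(8·4) = (69/32)|s + 1|, which is < ε once |s + 1| < (32/69)ε.
Take δ = min(4, (32/69)ε). Then 0 < |s + 1| < δ forces both bounds, so |(8s + 3)/(s + 9) + 5/8| < ε.

δ = min(4, (32/69)ε)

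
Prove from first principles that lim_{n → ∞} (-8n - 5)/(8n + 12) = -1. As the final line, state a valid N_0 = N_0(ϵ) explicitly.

Let ϵ > 0 be given. For n ≥ 1, |(-8n - 5)/(8n + 12) + 1| = |56|/(8(8n + 12)) = 56/(8(8n + 12)).
Since 8n + 12 ≥ 8n for n ≥ 1, this is ≤ 56/(8·8n) = (7/8)/n.
So |(-8n - 5)/(8n + 12) + 1| < ϵ whenever n > (7/8)/ϵ.
Take N_0 = (7/8)/ϵ. If n > N_0 then |(-8n - 5)/(8n + 12) + 1| ≤ (7/8)/n < ϵ.

N_0 = (7/8)/ϵ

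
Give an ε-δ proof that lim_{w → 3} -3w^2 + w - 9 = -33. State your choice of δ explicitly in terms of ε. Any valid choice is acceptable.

Suppose ε > 0. We want δ > 0 such that 0 < |w − 3| < δ implies |(-3w^2 + w - 9) + 33| < ε.
(-3w^2 + w - 9) + 33 = -3w^2 + w + 24 = (w − 3)(-3w - 8).
So |(-3w^2 + w - 9) + 33| = |w − 3|·|-3w - 8|.
Assume first that |w − 3| < 1, so |w| < 4. Then |-3w - 8| ≤ 3·4 + 8 = 20.
Hence |(-3w^2 + w - 9) + 33| ≤ 20|w − 3| < ε provided |w − 3| < ε/20.
Choosing δ = min(1, ε/20) ensures both conditions, hence |(-3w^2 + w - 9) + 33| < ε.

δ = min(1, ε/20)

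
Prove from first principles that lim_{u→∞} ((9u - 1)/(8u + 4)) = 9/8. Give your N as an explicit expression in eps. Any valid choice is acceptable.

N = (11/16)/eps

Suppose eps > 0. We seek N > 0 such that u > N implies |(9u - 1)/(8u + 4) − (9/8)| < eps.
(9u - 1)/(8u + 4) − (9/8) = (8(9u - 1) − 9(8u + 4)) / (8(8u + 4)) = -44/(8(8u + 4)).
For u > 0 we have 8u + 4 > 8u, so |(9u - 1)/(8u + 4) − (9/8)| = 44/(8(8u + 4)) < 44/(8·8u) = (11/16)/u.
Thus |(9u - 1)/(8u + 4) − (9/8)| < eps whenever u > (11/16)/eps.
Take N = (11/16)/eps. If u > N then |(9u - 1)/(8u + 4) − (9/8)| < (11/16)/u < eps.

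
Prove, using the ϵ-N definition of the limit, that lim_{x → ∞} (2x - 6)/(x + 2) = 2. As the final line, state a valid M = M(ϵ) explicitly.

Let ϵ > 0. We seek M > 0 such that x > M implies |(2x - 6)/(x + 2) − 2| < ϵ.
(2x - 6)/(x + 2) − 2 = ((2x - 6) − 2(x + 2)) / ((x + 2)) = -10/((x + 2)).
For x > 0 we have x + 2 > x, so |(2x - 6)/(x + 2) − 2| = 10/((x + 2)) < 10/(x) = 10/x.
Thus |(2x - 6)/(x + 2) − 2| < ϵ whenever x > 10/ϵ.
Take M = 10/ϵ. If x > M then |(2x - 6)/(x + 2) − 2| < 10/x < ϵ.

M = 10/ϵ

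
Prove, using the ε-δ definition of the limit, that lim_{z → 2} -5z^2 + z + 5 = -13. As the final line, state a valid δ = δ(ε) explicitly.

δ = min(1, ε/24)

Let ε > 0. We want δ > 0 such that 0 < |z − 2| < δ implies |(-5z^2 + z + 5) + 13| < ε.
(-5z^2 + z + 5) + 13 = -5z^2 + z + 18 = (z − 2)(-5z - 9).
So |(-5z^2 + z + 5) + 13| = |z − 2|·|-5z - 9|.
Assume first that |z − 2| < 1, so |z| < 3. Then |-5z - 9| ≤ 5·3 + 9 = 24.
Hence |(-5z^2 + z + 5) + 13| ≤ 24|z − 2| < ε provided |z − 2| < ε/24.
Take δ = min(1, ε/24). Then 0 < |z − 2| < δ gives both |z − 2| < 1 and |z − 2| < ε/24, so |(-5z^2 + z + 5) + 13| < ε.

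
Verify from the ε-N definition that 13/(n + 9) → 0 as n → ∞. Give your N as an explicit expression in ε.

N = 13/ε

Let ε > 0 be given. For n ≥ 1, |13/(n + 9) − 0| = 13/(n + 9) ≤ 13/n.
We need 13/n < ε, i.e. n > 13/ε.
Take N = 13/ε. If n > N then |13/(n + 9)| ≤ 13/n < ε.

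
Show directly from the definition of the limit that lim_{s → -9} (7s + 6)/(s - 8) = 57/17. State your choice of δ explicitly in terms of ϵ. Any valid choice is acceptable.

δ = min(17/2, (289/124)ϵ)

Suppose ϵ > 0. We want δ > 0 with 0 < |s + 9| < δ ⇒ |(7s + 6)/(s - 8) − (57/17)| < ϵ.
Combining over a common denominator, (7s + 6)/(s - 8) − (57/17) = [(7s + 6)·(-17) − (-57)·(s - 8)] / [(-17)·(s - 8)] = -62(s + 9) / ((-17)(s - 8)).
So |(7s + 6)/(s - 8) − (57/17)| = 62|s + 9| / (17·|s − 8|).
Require δ ≤ 17/2, so |s − 8| ≥ |-17| − |s + 9| > 17 − 17/2 = 17/2.
Hence |(7s + 6)/(s - 8) − (57/17)| < 62|s + 9|/(17·(17/2)) = (124/289)|s + 9|, which is < ϵ once |s + 9| < (289/124)ϵ.
Take δ = min(17/2, (289/124)ϵ). Then 0 < |s + 9| < δ forces both bounds, so |(7s + 6)/(s - 8) − (57/17)| < ϵ.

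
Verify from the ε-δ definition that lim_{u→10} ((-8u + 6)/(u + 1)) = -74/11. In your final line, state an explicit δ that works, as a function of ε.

δ = min(11/2, (121/28)ε)

Let ε > 0. We want δ > 0 with 0 < |u − 10| < δ ⇒ |(-8u + 6)/(u + 1) + 74/11| < ε.
Combining over a common denominator, (-8u + 6)/(u + 1) + 74/11 = [(-8u + 6)·11 − (-74)·(u + 1)] / [11·(u + 1)] = -14(u − 10) / (11(u + 1)).
So |(-8u + 6)/(u + 1) + 74/11| = 14|u − 10| / (11·|u + 1|).
Restrict δ ≤ 11/2. Then |u − 10| < 11/2 gives |u + 1| = |(u − 10) + 11| ≥ 11 − 11/2 = 11/2.
Hence |(-8u + 6)/(u + 1) + 74/11| < 14|u − 10|/(11·(11/2)) = (28/121)|u − 10|, which is < ε once |u − 10| < (121/28)ε.
Take δ = min(11/2, (121/28)ε). Then 0 < |u − 10| < δ forces both bounds, so |(-8u + 6)/(u + 1) + 74/11| < ε.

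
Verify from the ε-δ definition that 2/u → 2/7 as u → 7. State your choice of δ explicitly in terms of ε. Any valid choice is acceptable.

δ = min(7/2, (49/4)ε)

Suppose ε > 0. We seek δ > 0 such that 0 < |u − 7| < δ implies |2/u − (2/7)| < ε.
|2/u − (2/7)| = 2·|7 − u|/(7·|u|) = 2|u − 7|/(7|u|).
Require δ ≤ 7/2 so that |u| > 7 − 7/2 = 7/2, hence 7|u| > 49/2.
Then |2/u − (2/7)| < 2|u − 7|/(49/2), which is < ε when |u − 7| < (49/4)ε.
Take δ = min(7/2, (49/4)ε). Then 0 < |u − 7| < δ gives both |u − 7| < 7/2 and |u − 7| < (49/4)ε, so |2/u − (2/7)| < ε.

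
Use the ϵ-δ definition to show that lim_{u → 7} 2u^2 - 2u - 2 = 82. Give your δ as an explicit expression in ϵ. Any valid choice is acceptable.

δ = min(2, ϵ/30)

Let ϵ > 0. We want δ > 0 such that 0 < |u − 7| < δ implies |(2u^2 - 2u - 2) − 82| < ϵ.
(2u^2 - 2u - 2) − 82 = 2u^2 - 2u - 84 = (u − 7)(2u + 12).
So |(2u^2 - 2u - 2) − 82| = |u − 7|·|2u + 12|.
Assume first that |u − 7| < 2, so |u| < 9. Then |2u + 12| ≤ 2·9 + 12 = 30.
Hence |(2u^2 - 2u - 2) − 82| ≤ 30|u − 7| < ϵ provided |u − 7| < ϵ/30.
Take δ = min(2, ϵ/30). Then 0 < |u − 7| < δ gives both |u − 7| < 2 and |u − 7| < ϵ/30, so |(2u^2 - 2u - 2) − 82| < ϵ.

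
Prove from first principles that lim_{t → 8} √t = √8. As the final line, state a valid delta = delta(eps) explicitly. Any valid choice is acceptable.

delta = min(8, √8·eps)

Suppose eps > 0. We want delta > 0 such that 0 < |t − 8| < delta implies |√t − √8| < eps.
Rationalise: √t − √8 = (t − 8)/(√t + √8), so |√t − √8| = |t − 8|/(√t + √8).
Restrict delta ≤ 8 so that |t − 8| < 8 forces t > 0, and then √t + √8 > √8.
Hence |√t − √8| < |t − 8|/√8, which is < eps once |t − 8| < √8·eps.
Take delta = min(8, √8·eps). If 0 < |t − 8| < delta then t > 0 and |√t − √8| < |t − 8|/√8 < eps.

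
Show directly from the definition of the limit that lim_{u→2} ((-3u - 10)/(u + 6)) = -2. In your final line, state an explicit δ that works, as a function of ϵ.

δ = min(4, 4ϵ)

Let ϵ > 0 be given. We want δ > 0 with 0 < |u − 2| < δ ⇒ |(-3u - 10)/(u + 6) + 2| < ϵ.
Combining over a common denominator, (-3u - 10)/(u + 6) + 2 = [(-3u - 10)·8 − (-16)·(u + 6)] / [8·(u + 6)] = -8(u − 2) / (8(u + 6)).
So |(-3u - 10)/(u + 6) + 2| = 8|u − 2| / (8·|u + 6|).
Restrict δ ≤ 4. Then |u − 2| < 4 gives |u + 6| = |(u − 2) + 8| ≥ 8 − 4 = 4.
Hence |(-3u - 10)/(u + 6) + 2| < 8|u − 2|/(8·4) = (1/4)|u − 2|, which is < ϵ once |u − 2| < 4ϵ.
Take δ = min(4, 4ϵ). Then 0 < |u − 2| < δ forces both bounds, so |(-3u - 10)/(u + 6) + 2| < ϵ.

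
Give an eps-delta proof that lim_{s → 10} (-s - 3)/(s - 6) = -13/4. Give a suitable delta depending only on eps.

delta = min(2, (8/9)eps)

Let eps > 0. We want delta > 0 with 0 < |s − 10| < delta ⇒ |(-s - 3)/(s - 6) + 13/4| < eps.
Combining over a common denominator, (-s - 3)/(s - 6) + 13/4 = [(-s - 3)·4 − (-13)·(s - 6)] / [4·(s - 6)] = 9(s − 10) / (4(s - 6)).
So |(-s - 3)/(s - 6) + 13/4| = 9|s − 10| / (4·|s − 6|).
Require delta ≤ 2, so |s − 6| ≥ |4| − |s − 10| > 4 − 2 = 2.
Hence |(-s - 3)/(s - 6) + 13/4| < 9|s − 10|/(4·2) = (9/8)|s − 10|, which is < eps once |s − 10| < (8/9)eps.
Take delta = min(2, (8/9)eps). Then 0 < |s − 10| < delta forces both bounds, so |(-s - 3)/(s - 6) + 13/4| < eps.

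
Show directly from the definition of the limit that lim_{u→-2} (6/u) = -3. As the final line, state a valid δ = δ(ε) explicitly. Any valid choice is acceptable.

Let ε > 0 be given. We seek δ > 0 such that 0 < |u + 2| < δ implies |6/u + 3| < ε.
|6/u + 3| = 6·|-2 − u|/(2·|u|) = 6|u + 2|/(2|u|).
Restrict δ ≤ 1. Then |u + 2| < 1 gives |u| > 1, so 2|u| > 2.
Then |6/u + 3| < 6|u + 2|/2, which is < ε when |u + 2| < (1/3)ε.
Take δ = min(1, (1/3)ε). Then 0 < |u + 2| < δ gives both |u + 2| < 1 and |u + 2| < (1/3)ε, so |6/u + 3| < ε.

δ = min(1, (1/3)ε)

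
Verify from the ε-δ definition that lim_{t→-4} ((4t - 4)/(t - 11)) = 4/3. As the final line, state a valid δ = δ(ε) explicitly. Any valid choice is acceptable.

δ = min(15/2, (45/16)ε)

Suppose ε > 0. We want δ > 0 with 0 < |t + 4| < δ ⇒ |(4t - 4)/(t - 11) − (4/3)| < ε.
Combining over a common denominator, (4t - 4)/(t - 11) − (4/3) = [(4t - 4)·(-15) − (-20)·(t - 11)] / [(-15)·(t - 11)] = -40(t + 4) / ((-15)(t - 11)).
So |(4t - 4)/(t - 11) − (4/3)| = 40|t + 4| / (15·|t − 11|).
Restrict δ ≤ 15/2. Then |t + 4| < 15/2 gives |t − 11| = |(t + 4) + (-15)| ≥ 15 − 15/2 = 15/2.
Hence |(4t - 4)/(t - 11) − (4/3)| < 40|t + 4|/(15·(15/2)) = (16/45)|t + 4|, which is < ε once |t + 4| < (45/16)ε.
Take δ = min(15/2, (45/16)ε). Then 0 < |t + 4| < δ forces both bounds, so |(4t - 4)/(t - 11) − (4/3)| < ε.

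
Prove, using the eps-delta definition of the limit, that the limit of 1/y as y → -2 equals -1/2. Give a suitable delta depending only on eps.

Fix eps > 0. We seek delta > 0 such that 0 < |y + 2| < delta implies |1/y + 1/2| < eps.
|1/y + 1/2| = |-2 − y|/(2·|y|) = |y + 2|/(2|y|).
Restrict delta ≤ 1. Then |y + 2| < 1 gives |y| > 1, so 2|y| > 2.
Then |1/y + 1/2| < |y + 2|/2, which is < eps when |y + 2| < 2eps.
Take delta = min(1, 2eps). Then 0 < |y + 2| < delta gives both |y + 2| < 1 and |y + 2| < 2eps, so |1/y + 1/2| < eps.

delta = min(1, 2eps)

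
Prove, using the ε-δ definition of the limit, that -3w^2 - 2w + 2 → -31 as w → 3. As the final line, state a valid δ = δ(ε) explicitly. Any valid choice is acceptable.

δ = min(1, ε/23)

Let ε > 0 be given. We want δ > 0 such that 0 < |w − 3| < δ implies |(-3w^2 - 2w + 2) + 31| < ε.
(-3w^2 - 2w + 2) + 31 = -3w^2 - 2w + 33 = (w − 3)(-3w - 11).
So |(-3w^2 - 2w + 2) + 31| = |w − 3|·|-3w - 11|.
Assume first that |w − 3| < 1, so |w| < 4. Then |-3w - 11| ≤ 3·4 + 11 = 23.
Hence |(-3w^2 - 2w + 2) + 31| ≤ 23|w − 3| < ε provided |w − 3| < ε/23.
Take δ = min(1, ε/23). Then 0 < |w − 3| < δ gives both |w − 3| < 1 and |w − 3| < ε/23, so |(-3w^2 - 2w + 2) + 31| < ε.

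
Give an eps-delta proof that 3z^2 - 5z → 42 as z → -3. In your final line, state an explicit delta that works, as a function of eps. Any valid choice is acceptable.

Fix eps > 0. We want delta > 0 such that 0 < |z + 3| < delta implies |(3z^2 - 5z) − 42| < eps.
(3z^2 - 5z) − 42 = 3z^2 - 5z - 42 = (z + 3)(3z - 14).
So |(3z^2 - 5z) − 42| = |z + 3|·|3z - 14|.
Assume first that |z + 3| < 2, so |z| < 5. Then |3z - 14| ≤ 3·5 + 14 = 29.
Hence |(3z^2 - 5z) − 42| ≤ 29|z + 3| < eps provided |z + 3| < eps/29.
Choosing delta = min(2, eps/29) ensures both conditions, hence |(3z^2 - 5z) − 42| < eps.

delta = min(2, eps/29)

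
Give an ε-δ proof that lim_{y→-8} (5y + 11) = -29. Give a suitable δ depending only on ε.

Let ε > 0 be given. We need δ > 0 so that 0 < |y + 8| < δ implies |(5y + 11) + 29| < ε.
Since (5y + 11) + 29 = 5(y + 8), we have |(5y + 11) + 29| = 5|y + 8|.
So 5|y + 8| < ε exactly when |y + 8| < ε/5.
Choosing δ = ε/5 gives |(5y + 11) + 29| = 5|y + 8| < ε whenever |y + 8| < δ.

δ = ε/5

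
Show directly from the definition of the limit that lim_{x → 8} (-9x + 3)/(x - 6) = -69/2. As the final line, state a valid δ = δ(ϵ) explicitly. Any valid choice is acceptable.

Fix ϵ > 0. We want δ > 0 with 0 < |x − 8| < δ ⇒ |(-9x + 3)/(x - 6) + 69/2| < ϵ.
Combining over a common denominator, (-9x + 3)/(x - 6) + 69/2 = [(-9x + 3)·2 − (-69)·(x - 6)] / [2·(x - 6)] = 51(x − 8) / (2(x - 6)).
So |(-9x + 3)/(x - 6) + 69/2| = 51|x − 8| / (2·|x − 6|).
Require δ ≤ 1, so |x − 6| ≥ |2| − |x − 8| > 2 − 1 = 1.
Hence |(-9x + 3)/(x - 6) + 69/2| < 51|x − 8|/(2·1) = (51/2)|x − 8|, which is < ϵ once |x − 8| < (2/51)ϵ.
Take δ = min(1, (2/51)ϵ). Then 0 < |x − 8| < δ forces both bounds, so |(-9x + 3)/(x - 6) + 69/2| < ϵ.

δ = min(1, (2/51)ϵ)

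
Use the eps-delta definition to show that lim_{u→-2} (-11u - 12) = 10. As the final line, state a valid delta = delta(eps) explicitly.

delta = eps/11

Suppose eps > 0. We need delta > 0 so that 0 < |u + 2| < delta implies |(-11u - 12) − 10| < eps.
Since (-11u - 12) − 10 = -11(u + 2), we have |(-11u - 12) − 10| = 11|u + 2|.
So 11|u + 2| < eps exactly when |u + 2| < eps/11.
Choosing delta = eps/11 gives |(-11u - 12) − 10| = 11|u + 2| < eps whenever |u + 2| < delta.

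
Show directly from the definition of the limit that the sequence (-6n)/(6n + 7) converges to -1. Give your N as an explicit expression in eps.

Let eps > 0 be given. For n ≥ 1, |(-6n)/(6n + 7) + 1| = |42|/(6(6n + 7)) = 42/(6(6n + 7)).
Since 6n + 7 ≥ 6n for n ≥ 1, this is ≤ 42/(6·6n) = (7/6)/n.
So |(-6n)/(6n + 7) + 1| < eps whenever n > (7/6)/eps.
Take N = (7/6)/eps. If n > N then |(-6n)/(6n + 7) + 1| ≤ (7/6)/n < eps.

N = (7/6)/eps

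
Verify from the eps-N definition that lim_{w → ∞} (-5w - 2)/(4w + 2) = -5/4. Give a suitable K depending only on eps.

K = (1/8)/eps

Let eps > 0. We seek K > 0 such that w > K implies |(-5w - 2)/(4w + 2) + 5/4| < eps.
(-5w - 2)/(4w + 2) + 5/4 = (4(-5w - 2) − (-5)(4w + 2)) / (4(4w + 2)) = 2/(4(4w + 2)).
For w > 0 we have 4w + 2 > 4w, so |(-5w - 2)/(4w + 2) + 5/4| = 2/(4(4w + 2)) < 2/(4·4w) = (1/8)/w.
Thus |(-5w - 2)/(4w + 2) + 5/4| < eps whenever w > (1/8)/eps.
Take K = (1/8)/eps. If w > K then |(-5w - 2)/(4w + 2) + 5/4| < (1/8)/w < eps.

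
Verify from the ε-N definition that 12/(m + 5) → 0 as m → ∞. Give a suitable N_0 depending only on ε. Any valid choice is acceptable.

Let ε > 0. For m ≥ 1, |12/(m + 5) − 0| = 12/(m + 5) ≤ 12/m.
We need 12/m < ε, i.e. m > 12/ε.
Take N_0 = 12/ε. If m > N_0 then |12/(m + 5)| ≤ 12/m < ε.

N_0 = 12/ε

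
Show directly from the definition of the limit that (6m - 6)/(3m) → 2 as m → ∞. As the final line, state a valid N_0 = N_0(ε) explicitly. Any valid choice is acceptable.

N_0 = 2/ε

Let ε > 0 be given. For m ≥ 1, |(6m - 6)/(3m) − 2| = |-18|/(3(3m)) = 18/(3(3m)).
Since 3m ≥ 3m for m ≥ 1, this is ≤ 18/(3·3m) = 2/m.
So |(6m - 6)/(3m) − 2| < ε whenever m > 2/ε.
Take N_0 = 2/ε. If m > N_0 then |(6m - 6)/(3m) − 2| ≤ 2/m < ε.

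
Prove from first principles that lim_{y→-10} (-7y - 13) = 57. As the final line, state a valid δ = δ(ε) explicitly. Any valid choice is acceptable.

Suppose ε > 0. We need δ > 0 so that 0 < |y + 10| < δ implies |(-7y - 13) − 57| < ε.
Since (-7y - 13) − 57 = -7(y + 10), we have |(-7y - 13) − 57| = 7|y + 10|.
So 7|y + 10| < ε exactly when |y + 10| < ε/7.
Take δ = ε/7. If 0 < |y + 10| < δ then |(-7y - 13) − 57| = 7|y + 10| < 7·(ε/7) = ε.

δ = ε/7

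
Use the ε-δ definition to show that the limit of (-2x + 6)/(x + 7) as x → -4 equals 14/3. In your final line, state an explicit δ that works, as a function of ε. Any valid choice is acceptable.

δ = min(3/2, (9/40)ε)

Fix ε > 0. We want δ > 0 with 0 < |x + 4| < δ ⇒ |(-2x + 6)/(x + 7) − (14/3)| < ε.
Combining over a common denominator, (-2x + 6)/(x + 7) − (14/3) = [(-2x + 6)·3 − 14·(x + 7)] / [3·(x + 7)] = -20(x + 4) / (3(x + 7)).
So |(-2x + 6)/(x + 7) − (14/3)| = 20|x + 4| / (3·|x + 7|).
Require δ ≤ 3/2, so |x + 7| ≥ |3| − |x + 4| > 3 − 3/2 = 3/2.
Hence |(-2x + 6)/(x + 7) − (14/3)| < 20|x + 4|/(3·(3/2)) = (40/9)|x + 4|, which is < ε once |x + 4| < (9/40)ε.
Take δ = min(3/2, (9/40)ε). Then 0 < |x + 4| < δ forces both bounds, so |(-2x + 6)/(x + 7) − (14/3)| < ε.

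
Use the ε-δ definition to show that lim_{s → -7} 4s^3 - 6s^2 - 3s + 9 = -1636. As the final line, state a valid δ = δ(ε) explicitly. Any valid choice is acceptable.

δ = min(1, ε/763)

Fix ε > 0. We want δ > 0 such that 0 < |s + 7| < δ implies |(4s^3 - 6s^2 - 3s + 9) + 1636| < ε.
(4s^3 - 6s^2 - 3s + 9) + 1636 = 4s^3 - 6s^2 - 3s + 1645 = (s + 7)(4s^2 - 34s + 235).
So |(4s^3 - 6s^2 - 3s + 9) + 1636| = |s + 7|·|4s^2 - 34s + 235|.
Assume first that |s + 7| < 1, so |s| < 8. Then |4s^2 - 34s + 235| ≤ 4·8^2 + 34·8 + 235 = 763.
Hence |(4s^3 - 6s^2 - 3s + 9) + 1636| ≤ 763|s + 7| < ε provided |s + 7| < ε/763.
Choosing δ = min(1, ε/763) ensures both conditions, hence |(4s^3 - 6s^2 - 3s + 9) + 1636| < ε.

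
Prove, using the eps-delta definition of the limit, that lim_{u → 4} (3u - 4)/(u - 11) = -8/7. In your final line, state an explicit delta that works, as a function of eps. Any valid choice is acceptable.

delta = min(7/2, (49/58)eps)

Let eps > 0 be given. We want delta > 0 with 0 < |u − 4| < delta ⇒ |(3u - 4)/(u - 11) + 8/7| < eps.
Combining over a common denominator, (3u - 4)/(u - 11) + 8/7 = [(3u - 4)·(-7) − 8·(u - 11)] / [(-7)·(u - 11)] = -29(u − 4) / ((-7)(u - 11)).
So |(3u - 4)/(u - 11) + 8/7| = 29|u − 4| / (7·|u − 11|).
Require delta ≤ 7/2, so |u − 11| ≥ |-7| − |u − 4| > 7 − 7/2 = 7/2.
Hence |(3u - 4)/(u - 11) + 8/7| < 29|u − 4|/(7·(7/2)) = (58/49)|u − 4|, which is < eps once |u − 4| < (49/58)eps.
Take delta = min(7/2, (49/58)eps). Then 0 < |u − 4| < delta forces both bounds, so |(3u - 4)/(u - 11) + 8/7| < eps.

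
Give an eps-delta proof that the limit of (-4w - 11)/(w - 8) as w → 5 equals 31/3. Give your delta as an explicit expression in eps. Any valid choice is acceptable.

delta = min(3/2, (9/86)eps)

Let eps > 0 be given. We want delta > 0 with 0 < |w − 5| < delta ⇒ |(-4w - 11)/(w - 8) − (31/3)| < eps.
Combining over a common denominator, (-4w - 11)/(w - 8) − (31/3) = [(-4w - 11)·(-3) − (-31)·(w - 8)] / [(-3)·(w - 8)] = 43(w − 5) / ((-3)(w - 8)).
So |(-4w - 11)/(w - 8) − (31/3)| = 43|w − 5| / (3·|w − 8|).
Restrict delta ≤ 3/2. Then |w − 5| < 3/2 gives |w − 8| = |(w − 5) + (-3)| ≥ 3 − 3/2 = 3/2.
Hence |(-4w - 11)/(w - 8) − (31/3)| < 43|w − 5|/(3·(3/2)) = (86/9)|w − 5|, which is < eps once |w − 5| < (9/86)eps.
Take delta = min(3/2, (9/86)eps). Then 0 < |w − 5| < delta forces both bounds, so |(-4w - 11)/(w - 8) − (31/3)| < eps.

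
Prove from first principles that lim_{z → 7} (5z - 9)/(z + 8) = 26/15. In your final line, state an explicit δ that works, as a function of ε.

Suppose ε > 0. We want δ > 0 with 0 < |z − 7| < δ ⇒ |(5z - 9)/(z + 8) − (26/15)| < ε.
Combining over a common denominator, (5z - 9)/(z + 8) − (26/15) = [(5z - 9)·15 − 26·(z + 8)] / [15·(z + 8)] = 49(z − 7) / (15(z + 8)).
So |(5z - 9)/(z + 8) − (26/15)| = 49|z − 7| / (15·|z + 8|).
Require δ ≤ 15/2, so |z + 8| ≥ |15| − |z − 7| > 15 − 15/2 = 15/2.
Hence |(5z - 9)/(z + 8) − (26/15)| < 49|z − 7|/(15·(15/2)) = (98/225)|z − 7|, which is < ε once |z − 7| < (225/98)ε.
Take δ = min(15/2, (225/98)ε). Then 0 < |z − 7| < δ forces both bounds, so |(5z - 9)/(z + 8) − (26/15)| < ε.

δ = min(15/2, (225/98)ε)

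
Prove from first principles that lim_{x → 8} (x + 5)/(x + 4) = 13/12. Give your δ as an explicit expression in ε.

Let ε > 0. We want δ > 0 with 0 < |x − 8| < δ ⇒ |(x + 5)/(x + 4) − (13/12)| < ε.
Combining over a common denominator, (x + 5)/(x + 4) − (13/12) = [(x + 5)·12 − 13·(x + 4)] / [12·(x + 4)] = -1(x − 8) / (12(x + 4)).
So |(x + 5)/(x + 4) − (13/12)| = |x − 8| / (12·|x + 4|).
Require δ ≤ 6, so |x + 4| ≥ |12| − |x − 8| > 12 − 6 = 6.
Hence |(x + 5)/(x + 4) − (13/12)| < |x − 8|/(12·6) = (1/72)|x − 8|, which is < ε once |x − 8| < 72ε.
Take δ = min(6, 72ε). Then 0 < |x − 8| < δ forces both bounds, so |(x + 5)/(x + 4) − (13/12)| < ε.

δ = min(6, 72ε)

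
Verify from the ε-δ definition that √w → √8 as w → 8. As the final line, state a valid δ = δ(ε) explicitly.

δ = min(8, √8·ε)

Let ε > 0 be given. We want δ > 0 such that 0 < |w − 8| < δ implies |√w − √8| < ε.
Rationalise: √w − √8 = (w − 8)/(√w + √8), so |√w − √8| = |w − 8|/(√w + √8).
Restrict δ ≤ 8 so that |w − 8| < 8 forces w > 0, and then √w + √8 > √8.
Hence |√w − √8| < |w − 8|/√8, which is < ε once |w − 8| < √8·ε.
Take δ = min(8, √8·ε). If 0 < |w − 8| < δ then w > 0 and |√w − √8| < |w − 8|/√8 < ε.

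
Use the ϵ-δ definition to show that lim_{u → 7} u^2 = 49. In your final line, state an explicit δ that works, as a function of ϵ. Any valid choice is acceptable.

δ = min(1, ϵ/15)

Let ϵ > 0 be given. We seek δ > 0 with 0 < |u − 7| < δ ⇒ |u^2 − 49| < ϵ.
Factor: u^2 − 49 = (u − 7)(u + 7), so |u^2 − 49| = |u − 7|·|u + 7|.
Restrict δ ≤ 1. Then |u − 7| < 1 gives |u| < 8, so by the triangle inequality |u + 7| ≤ 8 + 7 = 15.
Hence |u^2 − 49| ≤ 15|u − 7|, which is < ϵ once |u − 7| < ϵ/15.
Take δ = min(1, ϵ/15). If 0 < |u − 7| < δ then both bounds hold and |u^2 − 49| ≤ 15|u − 7| < 15·(ϵ/15) = ϵ.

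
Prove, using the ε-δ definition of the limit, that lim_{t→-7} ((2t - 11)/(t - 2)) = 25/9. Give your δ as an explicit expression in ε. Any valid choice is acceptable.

δ = min(9/2, (81/14)ε)

Fix ε > 0. We want δ > 0 with 0 < |t + 7| < δ ⇒ |(2t - 11)/(t - 2) − (25/9)| < ε.
Combining over a common denominator, (2t - 11)/(t - 2) − (25/9) = [(2t - 11)·(-9) − (-25)·(t - 2)] / [(-9)·(t - 2)] = 7(t + 7) / ((-9)(t - 2)).
So |(2t - 11)/(t - 2) − (25/9)| = 7|t + 7| / (9·|t − 2|).
Restrict δ ≤ 9/2. Then |t + 7| < 9/2 gives |t − 2| = |(t + 7) + (-9)| ≥ 9 − 9/2 = 9/2.
Hence |(2t - 11)/(t - 2) − (25/9)| < 7|t + 7|/(9·(9/2)) = (14/81)|t + 7|, which is < ε once |t + 7| < (81/14)ε.
Take δ = min(9/2, (81/14)ε). Then 0 < |t + 7| < δ forces both bounds, so |(2t - 11)/(t - 2) − (25/9)| < ε.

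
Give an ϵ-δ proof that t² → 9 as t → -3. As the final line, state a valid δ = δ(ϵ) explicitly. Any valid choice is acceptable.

δ = min(1, ϵ/7)

Fix ϵ > 0. We seek δ > 0 with 0 < |t + 3| < δ ⇒ |t² − 9| < ϵ.
Factor: t² − 9 = (t + 3)(t - 3), so |t² − 9| = |t + 3|·|t - 3|.
Restrict δ ≤ 1. Then |t + 3| < 1 gives |t| < 4, so by the triangle inequality |t - 3| ≤ 4 + 3 = 7.
Hence |t² − 9| ≤ 7|t + 3|, which is < ϵ once |t + 3| < ϵ/7.
Take δ = min(1, ϵ/7). If 0 < |t + 3| < δ then both bounds hold and |t² − 9| ≤ 7|t + 3| < 7·(ϵ/7) = ϵ.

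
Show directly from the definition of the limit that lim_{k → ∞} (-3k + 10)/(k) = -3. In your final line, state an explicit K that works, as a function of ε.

K = 10/ε

Let ε > 0. For k ≥ 1, |(-3k + 10)/(k) + 3| = |10|/((k)) = 10/((k)).
Since k ≥ k for k ≥ 1, this is ≤ 10/(k) = 10/k.
So |(-3k + 10)/(k) + 3| < ε whenever k > 10/ε.
Take K = 10/ε. If k > K then |(-3k + 10)/(k) + 3| ≤ 10/k < ε.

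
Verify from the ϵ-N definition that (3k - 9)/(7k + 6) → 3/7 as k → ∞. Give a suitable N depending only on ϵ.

Fix ϵ > 0. For k ≥ 1, |(3k - 9)/(7k + 6) − (3/7)| = |-81|/(7(7k + 6)) = 81/(7(7k + 6)).
Since 7k + 6 ≥ 7k for k ≥ 1, this is ≤ 81/(7·7k) = (81/49)/k.
So |(3k - 9)/(7k + 6) − (3/7)| < ϵ whenever k > (81/49)/ϵ.
Take N = (81/49)/ϵ. If k > N then |(3k - 9)/(7k + 6) − (3/7)| ≤ (81/49)/k < ϵ.

N = (81/49)/ϵ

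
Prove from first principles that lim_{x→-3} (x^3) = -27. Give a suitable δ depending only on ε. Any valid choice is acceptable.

δ = min(2, ε/49)

Let ε > 0 be given. We seek δ > 0 with 0 < |x + 3| < δ ⇒ |x^3 + 27| < ε.
Factor: x^3 + 27 = (x + 3)(x^2 - 3x + 9), so |x^3 + 27| = |x + 3|·|x^2 - 3x + 9|.
Impose δ ≤ 2 so that |x| < 5; then |x^2 - 3x + 9| ≤ 49.
Hence |x^3 + 27| ≤ 49|x + 3|, which is < ε once |x + 3| < ε/49.
Take δ = min(2, ε/49). If 0 < |x + 3| < δ then both bounds hold and |x^3 + 27| ≤ 49|x + 3| < 49·(ε/49) = ε.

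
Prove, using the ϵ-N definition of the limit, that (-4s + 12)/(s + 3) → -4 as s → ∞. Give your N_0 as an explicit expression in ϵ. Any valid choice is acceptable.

N_0 = 24/ϵ

Let ϵ > 0 be given. We seek N_0 > 0 such that s > N_0 implies |(-4s + 12)/(s + 3) + 4| < ϵ.
(-4s + 12)/(s + 3) + 4 = ((-4s + 12) − (-4)(s + 3)) / ((s + 3)) = 24/((s + 3)).
For s > 0 we have s + 3 > s, so |(-4s + 12)/(s + 3) + 4| = 24/((s + 3)) < 24/(s) = 24/s.
Thus |(-4s + 12)/(s + 3) + 4| < ϵ whenever s > 24/ϵ.
Take N_0 = 24/ϵ. If s > N_0 then |(-4s + 12)/(s + 3) + 4| < 24/s < ϵ.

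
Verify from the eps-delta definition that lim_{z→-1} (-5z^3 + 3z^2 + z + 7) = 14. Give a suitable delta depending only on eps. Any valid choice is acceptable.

delta = min(1, eps/43)

Let eps > 0. We want delta > 0 such that 0 < |z + 1| < delta implies |(-5z^3 + 3z^2 + z + 7) − 14| < eps.
(-5z^3 + 3z^2 + z + 7) − 14 = -5z^3 + 3z^2 + z - 7 = (z + 1)(-5z^2 + 8z - 7).
So |(-5z^3 + 3z^2 + z + 7) − 14| = |z + 1|·|-5z^2 + 8z - 7|.
Assume first that |z + 1| < 1, so |z| < 2. Then |-5z^2 + 8z - 7| ≤ 5·2^2 + 8·2 + 7 = 43.
Hence |(-5z^3 + 3z^2 + z + 7) − 14| ≤ 43|z + 1| < eps provided |z + 1| < eps/43.
Choosing delta = min(1, eps/43) ensures both conditions, hence |(-5z^3 + 3z^2 + z + 7) − 14| < eps.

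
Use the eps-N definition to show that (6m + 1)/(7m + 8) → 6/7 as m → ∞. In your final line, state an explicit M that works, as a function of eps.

Let eps > 0. For m ≥ 1, |(6m + 1)/(7m + 8) − (6/7)| = |-41|/(7(7m + 8)) = 41/(7(7m + 8)).
Since 7m + 8 ≥ 7m for m ≥ 1, this is ≤ 41/(7·7m) = (41/49)/m.
So |(6m + 1)/(7m + 8) − (6/7)| < eps whenever m > (41/49)/eps.
Take M = (41/49)/eps. If m > M then |(6m + 1)/(7m + 8) − (6/7)| ≤ (41/49)/m < eps.

M = (41/49)/eps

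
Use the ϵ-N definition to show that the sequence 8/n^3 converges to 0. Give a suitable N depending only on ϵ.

N = (8/ϵ)^{1/3}

Suppose ϵ > 0. For n ≥ 1, |8/n^3 − 0| = 8/n^3.
8/n^3 < ϵ ⇔ n^3 > 8/ϵ ⇔ n > (8/ϵ)^{1/3}.
Take N = (8/ϵ)^{1/3}. Then n > N implies 8/n^3 < ϵ.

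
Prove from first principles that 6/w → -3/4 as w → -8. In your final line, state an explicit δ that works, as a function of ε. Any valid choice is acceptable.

Fix ε > 0. We seek δ > 0 such that 0 < |w + 8| < δ implies |6/w + 3/4| < ε.
|6/w + 3/4| = 6·|-8 − w|/(8·|w|) = 6|w + 8|/(8|w|).
Restrict δ ≤ 4. Then |w + 8| < 4 gives |w| > 4, so 8|w| > 32.
Then |6/w + 3/4| < 6|w + 8|/32, which is < ε when |w + 8| < (16/3)ε.
Take δ = min(4, (16/3)ε). Then 0 < |w + 8| < δ gives both |w + 8| < 4 and |w + 8| < (16/3)ε, so |6/w + 3/4| < ε.

δ = min(4, (16/3)ε)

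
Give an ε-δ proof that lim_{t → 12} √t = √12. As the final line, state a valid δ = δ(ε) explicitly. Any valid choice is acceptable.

Let ε > 0. We want δ > 0 such that 0 < |t − 12| < δ implies |√t − √12| < ε.
Multiplying by the conjugate, |√t − √12| = |t − 12|/(√t + √12).
Restrict δ ≤ 12 so that |t − 12| < 12 forces t > 0, and then √t + √12 > √12.
Hence |√t − √12| < |t − 12|/√12, which is < ε once |t − 12| < √12·ε.
Take δ = min(12, √12·ε). If 0 < |t − 12| < δ then t > 0 and |√t − √12| < |t − 12|/√12 < ε.

δ = min(12, √12·ε)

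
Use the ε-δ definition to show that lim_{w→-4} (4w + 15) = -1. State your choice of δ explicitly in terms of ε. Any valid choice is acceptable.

Suppose ε > 0. We need δ > 0 so that 0 < |w + 4| < δ implies |(4w + 15) + 1| < ε.
Since (4w + 15) + 1 = 4(w + 4), we have |(4w + 15) + 1| = 4|w + 4|.
Thus it suffices that |w + 4| < ε/4.
Choosing δ = ε/4 gives |(4w + 15) + 1| = 4|w + 4| < ε whenever |w + 4| < δ.

δ = ε/4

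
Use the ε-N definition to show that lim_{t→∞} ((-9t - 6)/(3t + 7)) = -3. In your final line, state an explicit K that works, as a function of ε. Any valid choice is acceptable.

Let ε > 0 be given. We seek K > 0 such that t > K implies |(-9t - 6)/(3t + 7) + 3| < ε.
(-9t - 6)/(3t + 7) + 3 = (3(-9t - 6) − (-9)(3t + 7)) / (3(3t + 7)) = 45/(3(3t + 7)).
For t > 0 we have 3t + 7 > 3t, so |(-9t - 6)/(3t + 7) + 3| = 45/(3(3t + 7)) < 45/(3·3t) = 5/t.
Thus |(-9t - 6)/(3t + 7) + 3| < ε whenever t > 5/ε.
Take K = 5/ε. If t > K then |(-9t - 6)/(3t + 7) + 3| < 5/t < ε.

K = 5/ε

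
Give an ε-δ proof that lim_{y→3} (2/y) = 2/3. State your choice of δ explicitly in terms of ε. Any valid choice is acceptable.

δ = min(3/2, (9/4)ε)

Fix ε > 0. We seek δ > 0 such that 0 < |y − 3| < δ implies |2/y − (2/3)| < ε.
|2/y − (2/3)| = 2·|3 − y|/(3·|y|) = 2|y − 3|/(3|y|).
Require δ ≤ 3/2 so that |y| > 3 − 3/2 = 3/2, hence 3|y| > 9/2.
Then |2/y − (2/3)| < 2|y − 3|/(9/2), which is < ε when |y − 3| < (9/4)ε.
Take δ = min(3/2, (9/4)ε). Then 0 < |y − 3| < δ gives both |y − 3| < 3/2 and |y − 3| < (9/4)ε, so |2/y − (2/3)| < ε.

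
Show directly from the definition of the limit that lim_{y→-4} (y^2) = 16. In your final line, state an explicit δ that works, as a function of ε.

δ = min(1, ε/9)

Suppose ε > 0. We seek δ > 0 with 0 < |y + 4| < δ ⇒ |y^2 − 16| < ε.
Factor: y^2 − 16 = (y + 4)(y - 4), so |y^2 − 16| = |y + 4|·|y - 4|.
Impose δ ≤ 1 so that |y| < 5; then |y - 4| ≤ 9.
Hence |y^2 − 16| ≤ 9|y + 4|, which is < ε once |y + 4| < ε/9.
Take δ = min(1, ε/9). If 0 < |y + 4| < δ then both bounds hold and |y^2 − 16| ≤ 9|y + 4| < 9·(ε/9) = ε.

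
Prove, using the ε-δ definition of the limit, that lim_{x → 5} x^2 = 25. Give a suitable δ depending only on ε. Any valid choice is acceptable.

Fix ε > 0. We seek δ > 0 with 0 < |x − 5| < δ ⇒ |x^2 − 25| < ε.
Factor: x^2 − 25 = (x − 5)(x + 5), so |x^2 − 25| = |x − 5|·|x + 5|.
Restrict δ ≤ 1. Then |x − 5| < 1 gives |x| < 6, so by the triangle inequality |x + 5| ≤ 6 + 5 = 11.
Hence |x^2 − 25| ≤ 11|x − 5|, which is < ε once |x − 5| < ε/11.
Take δ = min(1, ε/11). If 0 < |x − 5| < δ then both bounds hold and |x^2 − 25| ≤ 11|x − 5| < 11·(ε/11) = ε.

δ = min(1, ε/11)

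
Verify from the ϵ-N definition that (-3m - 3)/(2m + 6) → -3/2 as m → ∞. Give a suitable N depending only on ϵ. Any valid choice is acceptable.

N = 3/ϵ

Let ϵ > 0. For m ≥ 1, |(-3m - 3)/(2m + 6) + 3/2| = |12|/(2(2m + 6)) = 12/(2(2m + 6)).
Since 2m + 6 ≥ 2m for m ≥ 1, this is ≤ 12/(2·2m) = 3/m.
So |(-3m - 3)/(2m + 6) + 3/2| < ϵ whenever m > 3/ϵ.
Take N = 3/ϵ. If m > N then |(-3m - 3)/(2m + 6) + 3/2| ≤ 3/m < ϵ.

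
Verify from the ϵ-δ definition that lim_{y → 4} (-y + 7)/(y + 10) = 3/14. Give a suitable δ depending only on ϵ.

Let ϵ > 0. We want δ > 0 with 0 < |y − 4| < δ ⇒ |(-y + 7)/(y + 10) − (3/14)| < ϵ.
Combining over a common denominator, (-y + 7)/(y + 10) − (3/14) = [(-y + 7)·14 − 3·(y + 10)] / [14·(y + 10)] = -17(y − 4) / (14(y + 10)).
So |(-y + 7)/(y + 10) − (3/14)| = 17|y − 4| / (14·|y + 10|).
Restrict δ ≤ 7. Then |y − 4| < 7 gives |y + 10| = |(y − 4) + 14| ≥ 14 − 7 = 7.
Hence |(-y + 7)/(y + 10) − (3/14)| < 17|y − 4|/(14·7) = (17/98)|y − 4|, which is < ϵ once |y − 4| < (98/17)ϵ.
Take δ = min(7, (98/17)ϵ). Then 0 < |y − 4| < δ forces both bounds, so |(-y + 7)/(y + 10) − (3/14)| < ϵ.

δ = min(7, (98/17)ϵ)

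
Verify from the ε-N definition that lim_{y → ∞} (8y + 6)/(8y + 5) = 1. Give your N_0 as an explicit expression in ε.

N_0 = (1/8)/ε

Let ε > 0. We seek N_0 > 0 such that y > N_0 implies |(8y + 6)/(8y + 5) − 1| < ε.
(8y + 6)/(8y + 5) − 1 = (8(8y + 6) − 8(8y + 5)) / (8(8y + 5)) = 8/(8(8y + 5)).
For y > 0 we have 8y + 5 > 8y, so |(8y + 6)/(8y + 5) − 1| = 8/(8(8y + 5)) < 8/(8·8y) = (1/8)/y.
Thus |(8y + 6)/(8y + 5) − 1| < ε whenever y > (1/8)/ε.
Take N_0 = (1/8)/ε. If y > N_0 then |(8y + 6)/(8y + 5) − 1| < (1/8)/y < ε.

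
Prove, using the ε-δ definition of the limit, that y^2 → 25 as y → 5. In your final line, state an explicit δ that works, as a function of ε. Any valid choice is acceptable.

Suppose ε > 0. We seek δ > 0 with 0 < |y − 5| < δ ⇒ |y^2 − 25| < ε.
Factor: y^2 − 25 = (y − 5)(y + 5), so |y^2 − 25| = |y − 5|·|y + 5|.
Impose δ ≤ 1 so that |y| < 6; then |y + 5| ≤ 11.
Hence |y^2 − 25| ≤ 11|y − 5|, which is < ε once |y − 5| < ε/11.
Take δ = min(1, ε/11). If 0 < |y − 5| < δ then both bounds hold and |y^2 − 25| ≤ 11|y − 5| < 11·(ε/11) = ε.

δ = min(1, ε/11)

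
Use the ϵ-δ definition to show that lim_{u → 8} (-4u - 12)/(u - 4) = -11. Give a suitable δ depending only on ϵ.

Suppose ϵ > 0. We want δ > 0 with 0 < |u − 8| < δ ⇒ |(-4u - 12)/(u - 4) + 11| < ϵ.
Combining over a common denominator, (-4u - 12)/(u - 4) + 11 = [(-4u - 12)·4 − (-44)·(u - 4)] / [4·(u - 4)] = 28(u − 8) / (4(u - 4)).
So |(-4u - 12)/(u - 4) + 11| = 28|u − 8| / (4·|u − 4|).
Restrict δ ≤ 2. Then |u − 8| < 2 gives |u − 4| = |(u − 8) + 4| ≥ 4 − 2 = 2.
Hence |(-4u - 12)/(u - 4) + 11| < 28|u − 8|/(4·2) = (7/2)|u − 8|, which is < ϵ once |u − 8| < (2/7)ϵ.
Take δ = min(2, (2/7)ϵ). Then 0 < |u − 8| < δ forces both bounds, so |(-4u - 12)/(u - 4) + 11| < ϵ.

δ = min(2, (2/7)ϵ)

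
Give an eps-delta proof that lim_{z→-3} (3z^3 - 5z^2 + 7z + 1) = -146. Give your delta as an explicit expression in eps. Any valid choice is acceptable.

Fix eps > 0. We want delta > 0 such that 0 < |z + 3| < delta implies |(3z^3 - 5z^2 + 7z + 1) + 146| < eps.
(3z^3 - 5z^2 + 7z + 1) + 146 = 3z^3 - 5z^2 + 7z + 147 = (z + 3)(3z^2 - 14z + 49).
So |(3z^3 - 5z^2 + 7z + 1) + 146| = |z + 3|·|3z^2 - 14z + 49|.
Require delta ≤ 1. Then |z + 3| < 1 gives |z| < 4, and by the triangle inequality |3z^2 - 14z + 49| ≤ 3·4^2 + 14·4 + 49 = 153.
Hence |(3z^3 - 5z^2 + 7z + 1) + 146| ≤ 153|z + 3| < eps provided |z + 3| < eps/153.
Take delta = min(1, eps/153). Then 0 < |z + 3| < delta gives both |z + 3| < 1 and |z + 3| < eps/153, so |(3z^3 - 5z^2 + 7z + 1) + 146| < eps.

delta = min(1, eps/153)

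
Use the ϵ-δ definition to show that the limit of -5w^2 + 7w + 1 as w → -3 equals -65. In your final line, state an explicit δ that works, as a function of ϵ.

δ = min(1, ϵ/42)

Suppose ϵ > 0. We want δ > 0 such that 0 < |w + 3| < δ implies |(-5w^2 + 7w + 1) + 65| < ϵ.
(-5w^2 + 7w + 1) + 65 = -5w^2 + 7w + 66 = (w + 3)(-5w + 22).
So |(-5w^2 + 7w + 1) + 65| = |w + 3|·|-5w + 22|.
Assume first that |w + 3| < 1, so |w| < 4. Then |-5w + 22| ≤ 5·4 + 22 = 42.
Hence |(-5w^2 + 7w + 1) + 65| ≤ 42|w + 3| < ϵ provided |w + 3| < ϵ/42.
Choosing δ = min(1, ϵ/42) ensures both conditions, hence |(-5w^2 + 7w + 1) + 65| < ϵ.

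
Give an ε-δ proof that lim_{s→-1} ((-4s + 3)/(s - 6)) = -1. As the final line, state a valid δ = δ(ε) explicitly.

Let ε > 0 be given. We want δ > 0 with 0 < |s + 1| < δ ⇒ |(-4s + 3)/(s - 6) + 1| < ε.
Combining over a common denominator, (-4s + 3)/(s - 6) + 1 = [(-4s + 3)·(-7) − 7·(s - 6)] / [(-7)·(s - 6)] = 21(s + 1) / ((-7)(s - 6)).
So |(-4s + 3)/(s - 6) + 1| = 21|s + 1| / (7·|s − 6|).
Require δ ≤ 7/2, so |s − 6| ≥ |-7| − |s + 1| > 7 − 7/2 = 7/2.
Hence |(-4s + 3)/(s - 6) + 1| < 21|s + 1|/(7·(7/2)) = (6/7)|s + 1|, which is < ε once |s + 1| < (7/6)ε.
Take δ = min(7/2, (7/6)ε). Then 0 < |s + 1| < δ forces both bounds, so |(-4s + 3)/(s - 6) + 1| < ε.

δ = min(7/2, (7/6)ε)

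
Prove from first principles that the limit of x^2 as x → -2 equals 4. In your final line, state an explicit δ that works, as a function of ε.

δ = min(1, ε/5)

Let ε > 0 be given. We seek δ > 0 with 0 < |x + 2| < δ ⇒ |x^2 − 4| < ε.
Factor: x^2 − 4 = (x + 2)(x - 2), so |x^2 − 4| = |x + 2|·|x - 2|.
Impose δ ≤ 1 so that |x| < 3; then |x - 2| ≤ 5.
Hence |x^2 − 4| ≤ 5|x + 2|, which is < ε once |x + 2| < ε/5.
Take δ = min(1, ε/5). If 0 < |x + 2| < δ then both bounds hold and |x^2 − 4| ≤ 5|x + 2| < 5·(ε/5) = ε.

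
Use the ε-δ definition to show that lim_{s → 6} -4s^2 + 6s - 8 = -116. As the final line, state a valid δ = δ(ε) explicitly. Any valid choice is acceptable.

δ = min(2, ε/50)

Suppose ε > 0. We want δ > 0 such that 0 < |s − 6| < δ implies |(-4s^2 + 6s - 8) + 116| < ε.
(-4s^2 + 6s - 8) + 116 = -4s^2 + 6s + 108 = (s − 6)(-4s - 18).
So |(-4s^2 + 6s - 8) + 116| = |s − 6|·|-4s - 18|.
Require δ ≤ 2. Then |s − 6| < 2 gives |s| < 8, and by the triangle inequality |-4s - 18| ≤ 4·8 + 18 = 50.
Hence |(-4s^2 + 6s - 8) + 116| ≤ 50|s − 6| < ε provided |s − 6| < ε/50.
Choosing δ = min(2, ε/50) ensures both conditions, hence |(-4s^2 + 6s - 8) + 116| < ε.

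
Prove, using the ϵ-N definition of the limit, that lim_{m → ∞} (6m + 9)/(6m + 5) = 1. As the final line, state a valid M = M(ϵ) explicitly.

Suppose ϵ > 0. For m ≥ 1, |(6m + 9)/(6m + 5) − 1| = |24|/(6(6m + 5)) = 24/(6(6m + 5)).
Since 6m + 5 ≥ 6m for m ≥ 1, this is ≤ 24/(6·6m) = (2/3)/m.
So |(6m + 9)/(6m + 5) − 1| < ϵ whenever m > (2/3)/ϵ.
Take M = (2/3)/ϵ. If m > M then |(6m + 9)/(6m + 5) − 1| ≤ (2/3)/m < ϵ.

M = (2/3)/ϵ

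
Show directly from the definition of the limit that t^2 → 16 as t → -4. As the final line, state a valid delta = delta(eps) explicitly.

delta = min(1, eps/9)

Let eps > 0 be given. We seek delta > 0 with 0 < |t + 4| < delta ⇒ |t^2 − 16| < eps.
Factor: t^2 − 16 = (t + 4)(t - 4), so |t^2 − 16| = |t + 4|·|t - 4|.
Impose delta ≤ 1 so that |t| < 5; then |t - 4| ≤ 9.
Hence |t^2 − 16| ≤ 9|t + 4|, which is < eps once |t + 4| < eps/9.
Take delta = min(1, eps/9). If 0 < |t + 4| < delta then both bounds hold and |t^2 − 16| ≤ 9|t + 4| < 9·(eps/9) = eps.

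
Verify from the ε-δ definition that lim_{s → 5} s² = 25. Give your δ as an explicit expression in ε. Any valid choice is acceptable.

δ = min(1, ε/11)

Let ε > 0 be given. We seek δ > 0 with 0 < |s − 5| < δ ⇒ |s² − 25| < ε.
Factor: s² − 25 = (s − 5)(s + 5), so |s² − 25| = |s − 5|·|s + 5|.
Restrict δ ≤ 1. Then |s − 5| < 1 gives |s| < 6, so by the triangle inequality |s + 5| ≤ 6 + 5 = 11.
Hence |s² − 25| ≤ 11|s − 5|, which is < ε once |s − 5| < ε/11.
Take δ = min(1, ε/11). If 0 < |s − 5| < δ then both bounds hold and |s² − 25| ≤ 11|s − 5| < 11·(ε/11) = ε.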